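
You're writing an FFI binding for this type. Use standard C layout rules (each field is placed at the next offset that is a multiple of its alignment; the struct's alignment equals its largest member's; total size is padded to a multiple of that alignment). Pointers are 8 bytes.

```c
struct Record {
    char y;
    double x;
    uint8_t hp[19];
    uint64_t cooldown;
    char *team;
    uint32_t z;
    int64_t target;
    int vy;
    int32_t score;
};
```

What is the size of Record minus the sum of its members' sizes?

16

0..1  y  (1B, 1-aligned)
1..8  -- padding (7B)
8..16  x  (8B, 8-aligned)
16..35  hp  (19B, 1-aligned)
35..40  -- padding (5B)
40..48  cooldown  (8B, 8-aligned)
48..56  team  (8B, 8-aligned)
56..60  z  (4B, 4-aligned)
60..64  -- padding (4B)
64..72  target  (8B, 8-aligned)
72..76  vy  (4B, 4-aligned)
76..80  score  (4B, 4-aligned)
sizeof = 80, alignof = 8
data bytes 64, size 80 → padding 16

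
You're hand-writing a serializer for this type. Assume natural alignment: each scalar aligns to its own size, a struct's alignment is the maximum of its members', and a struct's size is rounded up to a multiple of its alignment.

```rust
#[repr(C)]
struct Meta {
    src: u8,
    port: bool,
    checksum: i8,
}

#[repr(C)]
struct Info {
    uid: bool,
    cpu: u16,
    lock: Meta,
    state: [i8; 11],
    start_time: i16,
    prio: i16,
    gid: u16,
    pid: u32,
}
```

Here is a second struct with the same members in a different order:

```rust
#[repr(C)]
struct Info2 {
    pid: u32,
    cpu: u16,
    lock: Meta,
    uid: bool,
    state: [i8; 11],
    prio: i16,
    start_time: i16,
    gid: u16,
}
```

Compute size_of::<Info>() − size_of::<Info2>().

Meta: src at 0 (size 1, align 1) → ends 1; port at 1 (size 1, align 1) → ends 2; checksum at 2 (size 1, align 1) → ends 3; total 3 bytes, alignment 1
uid at 0 (size 1, align 1) → ends 1
pad 1 to align 2 for cpu
cpu at 2 (size 2, align 2) → ends 4
lock at 4 (size 3, align 1) → ends 7
state at 7 (size 11, align 1) → ends 18
start_time at 18 (size 2, align 2) → ends 20
prio at 20 (size 2, align 2) → ends 22
gid at 22 (size 2, align 2) → ends 24
pid at 24 (size 4, align 4) → ends 28
total 28 bytes, alignment 4
— Info2 —
pid at 0 (size 4, align 4) → ends 4
cpu at 4 (size 2, align 2) → ends 6
lock at 6 (size 3, align 1) → ends 9
uid at 9 (size 1, align 1) → ends 10
state at 10 (size 11, align 1) → ends 21
pad 1 to align 2 for prio
prio at 22 (size 2, align 2) → ends 24
start_time at 24 (size 2, align 2) → ends 26
gid at 26 (size 2, align 2) → ends 28
total 28 bytes, alignment 4
28 − 28 = 0

0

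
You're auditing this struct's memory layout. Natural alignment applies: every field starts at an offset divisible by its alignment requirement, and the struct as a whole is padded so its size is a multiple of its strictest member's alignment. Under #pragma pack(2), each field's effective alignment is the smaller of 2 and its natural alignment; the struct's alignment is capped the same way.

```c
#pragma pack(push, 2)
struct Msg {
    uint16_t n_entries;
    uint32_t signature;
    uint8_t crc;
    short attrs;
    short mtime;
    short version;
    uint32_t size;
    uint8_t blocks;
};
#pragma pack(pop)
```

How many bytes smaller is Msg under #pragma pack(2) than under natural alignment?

4

natural layout:
  0..2  n_entries  (2B, 2-aligned)
  2..4  -- padding (2B)
  4..8  signature  (4B, 4-aligned)
  8..9  crc  (1B, 1-aligned)
  9..10  -- padding (1B)
  10..12  attrs  (2B, 2-aligned)
  12..14  mtime  (2B, 2-aligned)
  14..16  version  (2B, 2-aligned)
  16..20  size  (4B, 4-aligned)
  20..21  blocks  (1B, 1-aligned)
  21..24  -- tail padding (3B)
  sizeof = 24, alignof = 4
packed(2) layout:
  0..2  n_entries  (2B, 2-aligned)
  2..6  signature  (4B, 2-aligned)
  6..7  crc  (1B, 1-aligned)
  7..8  -- padding (1B)
  8..10  attrs  (2B, 2-aligned)
  10..12  mtime  (2B, 2-aligned)
  12..14  version  (2B, 2-aligned)
  14..18  size  (4B, 2-aligned)
  18..19  blocks  (1B, 1-aligned)
  19..20  -- tail padding (1B)
  sizeof = 20, alignof = 2
24 − 20 = 4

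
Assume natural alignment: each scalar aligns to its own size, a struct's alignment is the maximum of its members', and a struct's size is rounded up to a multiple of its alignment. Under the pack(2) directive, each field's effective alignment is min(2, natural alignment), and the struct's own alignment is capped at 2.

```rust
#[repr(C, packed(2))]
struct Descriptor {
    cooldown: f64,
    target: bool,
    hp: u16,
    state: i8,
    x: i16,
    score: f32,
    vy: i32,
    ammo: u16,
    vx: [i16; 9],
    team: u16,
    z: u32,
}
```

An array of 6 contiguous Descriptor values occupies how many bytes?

@0: cooldown [8B, align 2] → 8
@8: target [1B, align 1] → 9
+1 pad (align 2)
@10: hp [2B, align 2] → 12
@12: state [1B, align 1] → 13
+1 pad (align 2)
@14: x [2B, align 2] → 16
@16: score [4B, align 2] → 20
@20: vy [4B, align 2] → 24
@24: ammo [2B, align 2] → 26
@26: vx [18B, align 2] → 44
@44: team [2B, align 2] → 46
@46: z [4B, align 2] → 50
size 50, align 2
array of 6: 6 × 50 = 300

300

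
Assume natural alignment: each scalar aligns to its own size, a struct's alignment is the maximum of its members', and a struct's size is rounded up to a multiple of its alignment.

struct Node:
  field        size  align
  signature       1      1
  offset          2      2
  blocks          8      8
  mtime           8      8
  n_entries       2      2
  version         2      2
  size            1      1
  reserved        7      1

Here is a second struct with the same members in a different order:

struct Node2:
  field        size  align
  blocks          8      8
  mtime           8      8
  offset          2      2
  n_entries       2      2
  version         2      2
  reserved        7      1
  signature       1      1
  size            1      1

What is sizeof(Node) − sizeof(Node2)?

8

0..1  signature  (1B, 1-aligned)
1..2  -- padding (1B)
2..4  offset  (2B, 2-aligned)
4..8  -- padding (4B)
8..16  blocks  (8B, 8-aligned)
16..24  mtime  (8B, 8-aligned)
24..26  n_entries  (2B, 2-aligned)
26..28  version  (2B, 2-aligned)
28..29  size  (1B, 1-aligned)
29..36  reserved  (7B, 1-aligned)
36..40  -- tail padding (4B)
sizeof = 40, alignof = 8
— Node2 —
0..8  blocks  (8B, 8-aligned)
8..16  mtime  (8B, 8-aligned)
16..18  offset  (2B, 2-aligned)
18..20  n_entries  (2B, 2-aligned)
20..22  version  (2B, 2-aligned)
22..29  reserved  (7B, 1-aligned)
29..30  signature  (1B, 1-aligned)
30..31  size  (1B, 1-aligned)
31..32  -- tail padding (1B)
sizeof = 32, alignof = 8
40 − 32 = 8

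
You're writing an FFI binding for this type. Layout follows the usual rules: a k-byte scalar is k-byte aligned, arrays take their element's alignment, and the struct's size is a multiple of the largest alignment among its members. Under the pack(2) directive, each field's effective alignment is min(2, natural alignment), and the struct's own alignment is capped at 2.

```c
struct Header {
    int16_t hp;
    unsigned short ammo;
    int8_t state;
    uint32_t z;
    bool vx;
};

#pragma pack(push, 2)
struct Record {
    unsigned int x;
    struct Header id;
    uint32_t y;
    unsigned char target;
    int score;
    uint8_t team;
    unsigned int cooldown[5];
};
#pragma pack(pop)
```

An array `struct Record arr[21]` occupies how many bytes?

Header: hp at 0 (size 2, align 2) → ends 2; ammo at 2 (size 2, align 2) → ends 4; state at 4 (size 1, align 1) → ends 5; pad 3 to align 4 for z; z at 8 (size 4, align 4) → ends 12; vx at 12 (size 1, align 1) → ends 13; tail pad 3 to reach multiple of 4; total 16 bytes, alignment 4
x at 0 (size 4, align 2) → ends 4
id at 4 (size 16, align 2) → ends 20
y at 20 (size 4, align 2) → ends 24
target at 24 (size 1, align 1) → ends 25
pad 1 to align 2 for score
score at 26 (size 4, align 2) → ends 30
team at 30 (size 1, align 1) → ends 31
pad 1 to align 2 for cooldown
cooldown at 32 (size 20, align 2) → ends 52
total 52 bytes, alignment 2
array of 21: 21 × 52 = 1092

1092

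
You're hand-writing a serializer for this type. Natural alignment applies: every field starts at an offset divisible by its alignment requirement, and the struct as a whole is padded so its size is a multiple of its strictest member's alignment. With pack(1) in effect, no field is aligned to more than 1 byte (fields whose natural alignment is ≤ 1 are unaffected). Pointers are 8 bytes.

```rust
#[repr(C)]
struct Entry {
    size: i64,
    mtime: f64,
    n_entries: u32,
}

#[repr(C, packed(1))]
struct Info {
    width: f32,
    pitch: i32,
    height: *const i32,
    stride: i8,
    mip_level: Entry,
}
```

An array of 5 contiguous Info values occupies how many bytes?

Entry: @0: size [8B, align 8] → 8; @8: mtime [8B, align 8] → 16; @16: n_entries [4B, align 4] → 20; +4 tail pad (align 8); size 24, align 8
@0: width [4B, align 1] → 4
@4: pitch [4B, align 1] → 8
@8: height [8B, align 1] → 16
@16: stride [1B, align 1] → 17
@17: mip_level [24B, align 1] → 41
size 41, align 1
array of 5: 5 × 41 = 205

205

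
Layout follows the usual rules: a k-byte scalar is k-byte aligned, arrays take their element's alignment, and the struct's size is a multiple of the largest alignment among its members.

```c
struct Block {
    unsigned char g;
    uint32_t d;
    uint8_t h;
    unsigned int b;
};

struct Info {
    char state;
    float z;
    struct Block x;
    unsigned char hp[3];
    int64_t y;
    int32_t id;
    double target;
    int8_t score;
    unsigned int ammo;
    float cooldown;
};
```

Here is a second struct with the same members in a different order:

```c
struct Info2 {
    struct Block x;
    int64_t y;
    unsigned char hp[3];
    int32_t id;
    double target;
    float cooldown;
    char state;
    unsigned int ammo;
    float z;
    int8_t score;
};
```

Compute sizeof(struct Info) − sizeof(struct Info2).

Block: g at 0 (size 1, align 1) → ends 1; pad 3 to align 4 for d; d at 4 (size 4, align 4) → ends 8; h at 8 (size 1, align 1) → ends 9; pad 3 to align 4 for b; b at 12 (size 4, align 4) → ends 16; total 16 bytes, alignment 4
state at 0 (size 1, align 1) → ends 1
pad 3 to align 4 for z
z at 4 (size 4, align 4) → ends 8
x at 8 (size 16, align 4) → ends 24
hp at 24 (size 3, align 1) → ends 27
pad 5 to align 8 for y
y at 32 (size 8, align 8) → ends 40
id at 40 (size 4, align 4) → ends 44
pad 4 to align 8 for target
target at 48 (size 8, align 8) → ends 56
score at 56 (size 1, align 1) → ends 57
pad 3 to align 4 for ammo
ammo at 60 (size 4, align 4) → ends 64
cooldown at 64 (size 4, align 4) → ends 68
tail pad 4 to reach multiple of 8
total 72 bytes, alignment 8
— Info2 —
x at 0 (size 16, align 4) → ends 16
y at 16 (size 8, align 8) → ends 24
hp at 24 (size 3, align 1) → ends 27
pad 1 to align 4 for id
id at 28 (size 4, align 4) → ends 32
target at 32 (size 8, align 8) → ends 40
cooldown at 40 (size 4, align 4) → ends 44
state at 44 (size 1, align 1) → ends 45
pad 3 to align 4 for ammo
ammo at 48 (size 4, align 4) → ends 52
z at 52 (size 4, align 4) → ends 56
score at 56 (size 1, align 1) → ends 57
tail pad 7 to reach multiple of 8
total 64 bytes, alignment 8
72 − 64 = 8

8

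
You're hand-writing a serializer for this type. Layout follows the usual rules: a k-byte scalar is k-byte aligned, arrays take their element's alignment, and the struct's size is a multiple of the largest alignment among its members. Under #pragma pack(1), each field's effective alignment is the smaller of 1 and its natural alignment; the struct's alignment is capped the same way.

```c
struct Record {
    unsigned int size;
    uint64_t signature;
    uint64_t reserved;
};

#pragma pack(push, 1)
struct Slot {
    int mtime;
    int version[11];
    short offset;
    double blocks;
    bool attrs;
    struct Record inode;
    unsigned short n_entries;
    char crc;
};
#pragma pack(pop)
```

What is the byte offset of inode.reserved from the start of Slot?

75

Record: size at 0 (size 4, align 4) → ends 4; pad 4 to align 8 for signature; signature at 8 (size 8, align 8) → ends 16; reserved at 16 (size 8, align 8) → ends 24; total 24 bytes, alignment 8
mtime at 0 (size 4, align 1) → ends 4
version at 4 (size 44, align 1) → ends 48
offset at 48 (size 2, align 1) → ends 50
blocks at 50 (size 8, align 1) → ends 58
attrs at 58 (size 1, align 1) → ends 59
inode at 59 (size 24, align 1) → ends 83
within Record: reserved at 16
59 + 16 = 75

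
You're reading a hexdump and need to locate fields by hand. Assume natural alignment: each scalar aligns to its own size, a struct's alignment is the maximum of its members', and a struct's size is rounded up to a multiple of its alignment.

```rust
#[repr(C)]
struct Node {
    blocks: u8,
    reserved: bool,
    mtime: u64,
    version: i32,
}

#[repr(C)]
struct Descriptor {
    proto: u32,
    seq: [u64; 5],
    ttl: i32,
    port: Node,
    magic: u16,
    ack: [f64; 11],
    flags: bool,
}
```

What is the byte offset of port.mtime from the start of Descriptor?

Node: blocks at 0 (size 1, align 1) → ends 1; reserved at 1 (size 1, align 1) → ends 2; pad 6 to align 8 for mtime; mtime at 8 (size 8, align 8) → ends 16; version at 16 (size 4, align 4) → ends 20; tail pad 4 to reach multiple of 8; total 24 bytes, alignment 8
proto at 0 (size 4, align 4) → ends 4
pad 4 to align 8 for seq
seq at 8 (size 40, align 8) → ends 48
ttl at 48 (size 4, align 4) → ends 52
pad 4 to align 8 for port
port at 56 (size 24, align 8) → ends 80
within Node: mtime at 8
56 + 8 = 64

64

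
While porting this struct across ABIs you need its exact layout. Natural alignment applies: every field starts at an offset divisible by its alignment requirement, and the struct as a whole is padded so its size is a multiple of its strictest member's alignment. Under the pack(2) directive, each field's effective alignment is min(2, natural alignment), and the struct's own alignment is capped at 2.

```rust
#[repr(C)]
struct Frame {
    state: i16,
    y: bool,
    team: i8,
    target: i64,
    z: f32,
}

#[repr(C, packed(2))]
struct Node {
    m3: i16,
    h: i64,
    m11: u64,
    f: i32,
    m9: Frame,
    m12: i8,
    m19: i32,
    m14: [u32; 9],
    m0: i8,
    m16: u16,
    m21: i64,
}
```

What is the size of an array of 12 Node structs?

Frame: 0..2  state  (2B, 2-aligned); 2..3  y  (1B, 1-aligned); 3..4  team  (1B, 1-aligned); 4..8  -- padding (4B); 8..16  target  (8B, 8-aligned); 16..20  z  (4B, 4-aligned); 20..24  -- tail padding (4B); sizeof = 24, alignof = 8
0..2  m3  (2B, 2-aligned)
2..10  h  (8B, 2-aligned)
10..18  m11  (8B, 2-aligned)
18..22  f  (4B, 2-aligned)
22..46  m9  (24B, 2-aligned)
46..47  m12  (1B, 1-aligned)
47..48  -- padding (1B)
48..52  m19  (4B, 2-aligned)
52..88  m14  (36B, 2-aligned)
88..89  m0  (1B, 1-aligned)
89..90  -- padding (1B)
90..92  m16  (2B, 2-aligned)
92..100  m21  (8B, 2-aligned)
sizeof = 100, alignof = 2
array of 12: 12 × 100 = 1200

1200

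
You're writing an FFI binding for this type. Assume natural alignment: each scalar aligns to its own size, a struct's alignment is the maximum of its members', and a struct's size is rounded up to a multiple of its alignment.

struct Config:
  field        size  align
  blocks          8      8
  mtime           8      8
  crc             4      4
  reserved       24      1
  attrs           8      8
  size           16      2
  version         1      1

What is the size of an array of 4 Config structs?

320

blocks at 0 (size 8, align 8) → ends 8
mtime at 8 (size 8, align 8) → ends 16
crc at 16 (size 4, align 4) → ends 20
reserved at 20 (size 24, align 1) → ends 44
pad 4 to align 8 for attrs
attrs at 48 (size 8, align 8) → ends 56
size at 56 (size 16, align 2) → ends 72
version at 72 (size 1, align 1) → ends 73
tail pad 7 to reach multiple of 8
total 80 bytes, alignment 8
array of 4: 4 × 80 = 320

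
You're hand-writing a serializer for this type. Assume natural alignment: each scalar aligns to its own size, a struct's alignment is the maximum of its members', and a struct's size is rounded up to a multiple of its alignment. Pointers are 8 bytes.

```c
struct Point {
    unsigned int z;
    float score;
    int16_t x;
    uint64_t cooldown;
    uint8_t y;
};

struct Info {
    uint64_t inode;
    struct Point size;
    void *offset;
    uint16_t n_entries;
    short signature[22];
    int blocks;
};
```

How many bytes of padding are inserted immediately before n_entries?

Point: 0..4  z  (4B, 4-aligned); 4..8  score  (4B, 4-aligned); 8..10  x  (2B, 2-aligned); 10..16  -- padding (6B); 16..24  cooldown  (8B, 8-aligned); 24..25  y  (1B, 1-aligned); 25..32  -- tail padding (7B); sizeof = 32, alignof = 8
0..8  inode  (8B, 8-aligned)
8..40  size  (32B, 8-aligned)
40..48  offset  (8B, 8-aligned)
48..50  n_entries  (2B, 2-aligned)

0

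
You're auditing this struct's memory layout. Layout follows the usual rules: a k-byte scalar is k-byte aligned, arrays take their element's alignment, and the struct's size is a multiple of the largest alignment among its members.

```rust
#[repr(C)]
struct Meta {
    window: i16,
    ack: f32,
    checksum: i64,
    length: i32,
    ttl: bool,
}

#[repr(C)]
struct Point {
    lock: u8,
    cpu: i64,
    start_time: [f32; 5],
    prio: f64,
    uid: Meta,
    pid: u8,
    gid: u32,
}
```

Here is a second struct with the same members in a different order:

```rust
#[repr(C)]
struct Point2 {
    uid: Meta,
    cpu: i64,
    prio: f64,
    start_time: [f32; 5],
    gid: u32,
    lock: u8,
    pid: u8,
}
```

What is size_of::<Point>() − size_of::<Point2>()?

8

Meta: 0..2  window  (2B, 2-aligned); 2..4  -- padding (2B); 4..8  ack  (4B, 4-aligned); 8..16  checksum  (8B, 8-aligned); 16..20  length  (4B, 4-aligned); 20..21  ttl  (1B, 1-aligned); 21..24  -- tail padding (3B); sizeof = 24, alignof = 8
0..1  lock  (1B, 1-aligned)
1..8  -- padding (7B)
8..16  cpu  (8B, 8-aligned)
16..36  start_time  (20B, 4-aligned)
36..40  -- padding (4B)
40..48  prio  (8B, 8-aligned)
48..72  uid  (24B, 8-aligned)
72..73  pid  (1B, 1-aligned)
73..76  -- padding (3B)
76..80  gid  (4B, 4-aligned)
sizeof = 80, alignof = 8
— Point2 —
0..24  uid  (24B, 8-aligned)
24..32  cpu  (8B, 8-aligned)
32..40  prio  (8B, 8-aligned)
40..60  start_time  (20B, 4-aligned)
60..64  gid  (4B, 4-aligned)
64..65  lock  (1B, 1-aligned)
65..66  pid  (1B, 1-aligned)
66..72  -- tail padding (6B)
sizeof = 72, alignof = 8
80 − 72 = 8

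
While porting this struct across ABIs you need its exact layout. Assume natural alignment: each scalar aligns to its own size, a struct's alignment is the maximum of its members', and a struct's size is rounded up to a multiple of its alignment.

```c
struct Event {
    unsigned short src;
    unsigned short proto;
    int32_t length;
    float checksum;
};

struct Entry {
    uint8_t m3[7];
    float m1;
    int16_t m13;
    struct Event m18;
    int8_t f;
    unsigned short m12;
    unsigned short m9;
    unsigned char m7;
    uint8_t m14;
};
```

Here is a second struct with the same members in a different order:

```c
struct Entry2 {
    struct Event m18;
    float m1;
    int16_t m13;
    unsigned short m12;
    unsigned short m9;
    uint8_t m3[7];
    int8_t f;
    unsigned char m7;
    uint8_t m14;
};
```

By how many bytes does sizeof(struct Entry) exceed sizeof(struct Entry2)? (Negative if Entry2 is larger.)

4

Event: @0: src [2B, align 2] → 2; @2: proto [2B, align 2] → 4; @4: length [4B, align 4] → 8; @8: checksum [4B, align 4] → 12; size 12, align 4
@0: m3 [7B, align 1] → 7
+1 pad (align 4)
@8: m1 [4B, align 4] → 12
@12: m13 [2B, align 2] → 14
+2 pad (align 4)
@16: m18 [12B, align 4] → 28
@28: f [1B, align 1] → 29
+1 pad (align 2)
@30: m12 [2B, align 2] → 32
@32: m9 [2B, align 2] → 34
@34: m7 [1B, align 1] → 35
@35: m14 [1B, align 1] → 36
size 36, align 4
— Entry2 —
@0: m18 [12B, align 4] → 12
@12: m1 [4B, align 4] → 16
@16: m13 [2B, align 2] → 18
@18: m12 [2B, align 2] → 20
@20: m9 [2B, align 2] → 22
@22: m3 [7B, align 1] → 29
@29: f [1B, align 1] → 30
@30: m7 [1B, align 1] → 31
@31: m14 [1B, align 1] → 32
size 32, align 4
36 − 32 = 4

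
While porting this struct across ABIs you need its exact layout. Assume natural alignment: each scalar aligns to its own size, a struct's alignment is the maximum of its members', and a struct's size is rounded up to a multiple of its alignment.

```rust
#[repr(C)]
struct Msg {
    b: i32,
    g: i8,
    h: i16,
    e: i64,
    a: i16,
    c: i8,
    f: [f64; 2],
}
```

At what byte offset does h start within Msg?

6

b at 0 (size 4, align 4) → ends 4
g at 4 (size 1, align 1) → ends 5
pad 1 to align 2 for h
h at 6 (size 2, align 2) → ends 8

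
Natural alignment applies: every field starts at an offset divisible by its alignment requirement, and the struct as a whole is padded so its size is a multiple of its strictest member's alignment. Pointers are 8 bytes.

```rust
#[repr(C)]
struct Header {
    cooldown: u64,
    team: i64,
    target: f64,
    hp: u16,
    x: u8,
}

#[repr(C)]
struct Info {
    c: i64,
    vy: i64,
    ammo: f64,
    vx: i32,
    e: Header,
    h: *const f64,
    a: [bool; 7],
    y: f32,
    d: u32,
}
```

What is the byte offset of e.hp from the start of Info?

Header: 0..8  cooldown  (8B, 8-aligned); 8..16  team  (8B, 8-aligned); 16..24  target  (8B, 8-aligned); 24..26  hp  (2B, 2-aligned); 26..27  x  (1B, 1-aligned); 27..32  -- tail padding (5B); sizeof = 32, alignof = 8
0..8  c  (8B, 8-aligned)
8..16  vy  (8B, 8-aligned)
16..24  ammo  (8B, 8-aligned)
24..28  vx  (4B, 4-aligned)
28..32  -- padding (4B)
32..64  e  (32B, 8-aligned)
within Header: hp at 24
32 + 24 = 56

56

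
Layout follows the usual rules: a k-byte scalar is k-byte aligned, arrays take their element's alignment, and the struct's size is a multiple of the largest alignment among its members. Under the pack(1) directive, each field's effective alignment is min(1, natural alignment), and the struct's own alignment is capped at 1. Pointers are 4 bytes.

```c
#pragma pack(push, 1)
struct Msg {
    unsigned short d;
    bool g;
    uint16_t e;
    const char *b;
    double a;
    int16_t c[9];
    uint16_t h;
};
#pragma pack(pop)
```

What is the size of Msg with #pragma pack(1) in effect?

37

0..2  d  (2B, 1-aligned)
2..3  g  (1B, 1-aligned)
3..5  e  (2B, 1-aligned)
5..9  b  (4B, 1-aligned)
9..17  a  (8B, 1-aligned)
17..35  c  (18B, 1-aligned)
35..37  h  (2B, 1-aligned)
sizeof = 37, alignof = 1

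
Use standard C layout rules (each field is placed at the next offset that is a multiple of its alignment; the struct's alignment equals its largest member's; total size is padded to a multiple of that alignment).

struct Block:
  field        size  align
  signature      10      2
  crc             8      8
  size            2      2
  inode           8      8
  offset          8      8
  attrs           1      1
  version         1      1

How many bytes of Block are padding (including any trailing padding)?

@0: signature [10B, align 2] → 10
+6 pad (align 8)
@16: crc [8B, align 8] → 24
@24: size [2B, align 2] → 26
+6 pad (align 8)
@32: inode [8B, align 8] → 40
@40: offset [8B, align 8] → 48
@48: attrs [1B, align 1] → 49
@49: version [1B, align 1] → 50
+6 tail pad (align 8)
size 56, align 8
data bytes 38, size 56 → padding 18

18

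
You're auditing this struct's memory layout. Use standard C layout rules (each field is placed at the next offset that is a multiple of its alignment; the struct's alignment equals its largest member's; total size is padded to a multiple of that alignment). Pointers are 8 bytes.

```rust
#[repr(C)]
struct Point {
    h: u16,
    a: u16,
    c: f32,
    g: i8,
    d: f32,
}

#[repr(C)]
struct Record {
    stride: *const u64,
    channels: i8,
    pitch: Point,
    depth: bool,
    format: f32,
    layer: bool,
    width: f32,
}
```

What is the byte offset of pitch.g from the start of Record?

Point: @0: h [2B, align 2] → 2; @2: a [2B, align 2] → 4; @4: c [4B, align 4] → 8; @8: g [1B, align 1] → 9; +3 pad (align 4); @12: d [4B, align 4] → 16; size 16, align 4
@0: stride [8B, align 8] → 8
@8: channels [1B, align 1] → 9
+3 pad (align 4)
@12: pitch [16B, align 4] → 28
within Point: g at 8
12 + 8 = 20

20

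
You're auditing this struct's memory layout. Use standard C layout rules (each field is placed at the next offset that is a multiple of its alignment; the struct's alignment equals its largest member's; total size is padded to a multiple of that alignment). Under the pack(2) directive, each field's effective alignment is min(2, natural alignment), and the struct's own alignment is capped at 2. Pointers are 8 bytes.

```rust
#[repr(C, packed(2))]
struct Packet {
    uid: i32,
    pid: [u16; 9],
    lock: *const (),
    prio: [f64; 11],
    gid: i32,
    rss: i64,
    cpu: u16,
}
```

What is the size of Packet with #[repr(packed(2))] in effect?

132

@0: uid [4B, align 2] → 4
@4: pid [18B, align 2] → 22
@22: lock [8B, align 2] → 30
@30: prio [88B, align 2] → 118
@118: gid [4B, align 2] → 122
@122: rss [8B, align 2] → 130
@130: cpu [2B, align 2] → 132
size 132, align 2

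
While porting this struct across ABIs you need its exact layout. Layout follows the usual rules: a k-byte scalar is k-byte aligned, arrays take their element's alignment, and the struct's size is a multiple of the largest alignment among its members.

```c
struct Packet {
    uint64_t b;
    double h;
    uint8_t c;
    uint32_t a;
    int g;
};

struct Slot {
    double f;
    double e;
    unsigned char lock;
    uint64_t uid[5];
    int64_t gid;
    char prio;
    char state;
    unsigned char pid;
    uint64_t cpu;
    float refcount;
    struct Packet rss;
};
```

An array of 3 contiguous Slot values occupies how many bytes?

384

Packet: 0..8  b  (8B, 8-aligned); 8..16  h  (8B, 8-aligned); 16..17  c  (1B, 1-aligned); 17..20  -- padding (3B); 20..24  a  (4B, 4-aligned); 24..28  g  (4B, 4-aligned); 28..32  -- tail padding (4B); sizeof = 32, alignof = 8
0..8  f  (8B, 8-aligned)
8..16  e  (8B, 8-aligned)
16..17  lock  (1B, 1-aligned)
17..24  -- padding (7B)
24..64  uid  (40B, 8-aligned)
64..72  gid  (8B, 8-aligned)
72..73  prio  (1B, 1-aligned)
73..74  state  (1B, 1-aligned)
74..75  pid  (1B, 1-aligned)
75..80  -- padding (5B)
80..88  cpu  (8B, 8-aligned)
88..92  refcount  (4B, 4-aligned)
92..96  -- padding (4B)
96..128  rss  (32B, 8-aligned)
sizeof = 128, alignof = 8
array of 3: 3 × 128 = 384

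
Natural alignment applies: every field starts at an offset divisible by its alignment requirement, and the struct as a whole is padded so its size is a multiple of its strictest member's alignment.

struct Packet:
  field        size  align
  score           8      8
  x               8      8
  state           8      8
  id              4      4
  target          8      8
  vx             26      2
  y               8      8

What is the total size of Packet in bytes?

0..8  score  (8B, 8-aligned)
8..16  x  (8B, 8-aligned)
16..24  state  (8B, 8-aligned)
24..28  id  (4B, 4-aligned)
28..32  -- padding (4B)
32..40  target  (8B, 8-aligned)
40..66  vx  (26B, 2-aligned)
66..72  -- padding (6B)
72..80  y  (8B, 8-aligned)
sizeof = 80, alignof = 8

80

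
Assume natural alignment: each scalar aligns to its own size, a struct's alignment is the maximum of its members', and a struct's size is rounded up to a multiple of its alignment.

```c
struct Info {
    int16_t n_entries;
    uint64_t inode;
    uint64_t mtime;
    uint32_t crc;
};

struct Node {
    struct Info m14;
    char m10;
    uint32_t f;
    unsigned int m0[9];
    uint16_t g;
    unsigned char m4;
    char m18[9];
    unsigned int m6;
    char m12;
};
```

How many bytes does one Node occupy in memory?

96

Info: 0..2  n_entries  (2B, 2-aligned); 2..8  -- padding (6B); 8..16  inode  (8B, 8-aligned); 16..24  mtime  (8B, 8-aligned); 24..28  crc  (4B, 4-aligned); 28..32  -- tail padding (4B); sizeof = 32, alignof = 8
0..32  m14  (32B, 8-aligned)
32..33  m10  (1B, 1-aligned)
33..36  -- padding (3B)
36..40  f  (4B, 4-aligned)
40..76  m0  (36B, 4-aligned)
76..78  g  (2B, 2-aligned)
78..79  m4  (1B, 1-aligned)
79..88  m18  (9B, 1-aligned)
88..92  m6  (4B, 4-aligned)
92..93  m12  (1B, 1-aligned)
93..96  -- tail padding (3B)
sizeof = 96, alignof = 8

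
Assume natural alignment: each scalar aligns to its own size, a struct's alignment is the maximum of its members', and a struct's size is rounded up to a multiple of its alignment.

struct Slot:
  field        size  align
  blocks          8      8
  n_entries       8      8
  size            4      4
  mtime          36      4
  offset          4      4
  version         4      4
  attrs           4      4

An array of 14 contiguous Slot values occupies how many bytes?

blocks at 0 (size 8, align 8) → ends 8
n_entries at 8 (size 8, align 8) → ends 16
size at 16 (size 4, align 4) → ends 20
mtime at 20 (size 36, align 4) → ends 56
offset at 56 (size 4, align 4) → ends 60
version at 60 (size 4, align 4) → ends 64
attrs at 64 (size 4, align 4) → ends 68
tail pad 4 to reach multiple of 8
total 72 bytes, alignment 8
array of 14: 14 × 72 = 1008

1008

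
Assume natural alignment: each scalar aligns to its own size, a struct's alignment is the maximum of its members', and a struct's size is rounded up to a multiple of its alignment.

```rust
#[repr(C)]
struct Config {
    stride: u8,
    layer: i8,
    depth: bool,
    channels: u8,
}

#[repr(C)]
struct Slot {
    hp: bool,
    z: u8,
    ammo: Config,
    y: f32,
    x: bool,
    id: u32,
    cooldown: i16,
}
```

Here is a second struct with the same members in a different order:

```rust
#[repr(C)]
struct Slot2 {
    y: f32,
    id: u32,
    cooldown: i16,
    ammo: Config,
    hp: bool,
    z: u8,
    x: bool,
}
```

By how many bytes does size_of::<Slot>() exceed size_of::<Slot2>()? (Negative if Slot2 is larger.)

4

Config: stride at 0 (size 1, align 1) → ends 1; layer at 1 (size 1, align 1) → ends 2; depth at 2 (size 1, align 1) → ends 3; channels at 3 (size 1, align 1) → ends 4; total 4 bytes, alignment 1
hp at 0 (size 1, align 1) → ends 1
z at 1 (size 1, align 1) → ends 2
ammo at 2 (size 4, align 1) → ends 6
pad 2 to align 4 for y
y at 8 (size 4, align 4) → ends 12
x at 12 (size 1, align 1) → ends 13
pad 3 to align 4 for id
id at 16 (size 4, align 4) → ends 20
cooldown at 20 (size 2, align 2) → ends 22
tail pad 2 to reach multiple of 4
total 24 bytes, alignment 4
— Slot2 —
y at 0 (size 4, align 4) → ends 4
id at 4 (size 4, align 4) → ends 8
cooldown at 8 (size 2, align 2) → ends 10
ammo at 10 (size 4, align 1) → ends 14
hp at 14 (size 1, align 1) → ends 15
z at 15 (size 1, align 1) → ends 16
x at 16 (size 1, align 1) → ends 17
tail pad 3 to reach multiple of 4
total 20 bytes, alignment 4
24 − 20 = 4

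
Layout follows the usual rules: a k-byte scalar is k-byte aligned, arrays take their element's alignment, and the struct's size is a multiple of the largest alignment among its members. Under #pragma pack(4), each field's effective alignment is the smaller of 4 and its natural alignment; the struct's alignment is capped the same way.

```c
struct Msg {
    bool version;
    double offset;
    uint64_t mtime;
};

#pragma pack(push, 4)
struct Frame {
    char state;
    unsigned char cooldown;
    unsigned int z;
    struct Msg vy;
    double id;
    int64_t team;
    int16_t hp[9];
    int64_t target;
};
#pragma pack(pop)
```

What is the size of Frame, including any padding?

76 bytes

Msg: version at 0 (size 1, align 1) → ends 1; pad 7 to align 8 for offset; offset at 8 (size 8, align 8) → ends 16; mtime at 16 (size 8, align 8) → ends 24; total 24 bytes, alignment 8
state at 0 (size 1, align 1) → ends 1
cooldown at 1 (size 1, align 1) → ends 2
pad 2 to align 4 for z
z at 4 (size 4, align 4) → ends 8
vy at 8 (size 24, align 4) → ends 32
id at 32 (size 8, align 4) → ends 40
team at 40 (size 8, align 4) → ends 48
hp at 48 (size 18, align 2) → ends 66
pad 2 to align 4 for target
target at 68 (size 8, align 4) → ends 76
total 76 bytes, alignment 4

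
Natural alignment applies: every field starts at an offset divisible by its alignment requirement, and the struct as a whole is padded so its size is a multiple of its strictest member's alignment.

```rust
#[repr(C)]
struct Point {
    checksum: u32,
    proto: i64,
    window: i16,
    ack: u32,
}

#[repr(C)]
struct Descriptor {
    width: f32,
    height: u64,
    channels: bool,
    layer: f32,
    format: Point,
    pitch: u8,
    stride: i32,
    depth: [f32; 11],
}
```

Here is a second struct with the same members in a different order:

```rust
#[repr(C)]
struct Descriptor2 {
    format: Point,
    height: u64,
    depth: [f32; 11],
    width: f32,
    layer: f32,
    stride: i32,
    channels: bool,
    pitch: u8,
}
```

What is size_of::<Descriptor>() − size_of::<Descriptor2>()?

Point: 0..4  checksum  (4B, 4-aligned); 4..8  -- padding (4B); 8..16  proto  (8B, 8-aligned); 16..18  window  (2B, 2-aligned); 18..20  -- padding (2B); 20..24  ack  (4B, 4-aligned); sizeof = 24, alignof = 8
0..4  width  (4B, 4-aligned)
4..8  -- padding (4B)
8..16  height  (8B, 8-aligned)
16..17  channels  (1B, 1-aligned)
17..20  -- padding (3B)
20..24  layer  (4B, 4-aligned)
24..48  format  (24B, 8-aligned)
48..49  pitch  (1B, 1-aligned)
49..52  -- padding (3B)
52..56  stride  (4B, 4-aligned)
56..100  depth  (44B, 4-aligned)
100..104  -- tail padding (4B)
sizeof = 104, alignof = 8
— Descriptor2 —
0..24  format  (24B, 8-aligned)
24..32  height  (8B, 8-aligned)
32..76  depth  (44B, 4-aligned)
76..80  width  (4B, 4-aligned)
80..84  layer  (4B, 4-aligned)
84..88  stride  (4B, 4-aligned)
88..89  channels  (1B, 1-aligned)
89..90  pitch  (1B, 1-aligned)
90..96  -- tail padding (6B)
sizeof = 96, alignof = 8
104 − 96 = 8

8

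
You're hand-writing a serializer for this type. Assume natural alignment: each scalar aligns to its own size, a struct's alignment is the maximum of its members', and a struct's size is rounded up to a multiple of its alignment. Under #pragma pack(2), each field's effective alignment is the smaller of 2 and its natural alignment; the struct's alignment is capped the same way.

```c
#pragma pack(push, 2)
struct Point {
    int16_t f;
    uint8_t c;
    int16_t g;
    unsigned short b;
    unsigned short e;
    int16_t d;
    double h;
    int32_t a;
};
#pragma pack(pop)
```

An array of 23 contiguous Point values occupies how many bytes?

552

@0: f [2B, align 2] → 2
@2: c [1B, align 1] → 3
+1 pad (align 2)
@4: g [2B, align 2] → 6
@6: b [2B, align 2] → 8
@8: e [2B, align 2] → 10
@10: d [2B, align 2] → 12
@12: h [8B, align 2] → 20
@20: a [4B, align 2] → 24
size 24, align 2
array of 23: 23 × 24 = 552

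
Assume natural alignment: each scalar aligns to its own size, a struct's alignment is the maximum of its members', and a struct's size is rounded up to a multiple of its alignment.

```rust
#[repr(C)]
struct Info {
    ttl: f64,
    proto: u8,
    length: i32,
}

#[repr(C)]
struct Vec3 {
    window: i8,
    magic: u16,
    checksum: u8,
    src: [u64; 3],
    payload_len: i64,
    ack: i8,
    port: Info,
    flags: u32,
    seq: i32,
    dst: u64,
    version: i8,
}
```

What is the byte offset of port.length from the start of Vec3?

60

Info: @0: ttl [8B, align 8] → 8; @8: proto [1B, align 1] → 9; +3 pad (align 4); @12: length [4B, align 4] → 16; size 16, align 8
@0: window [1B, align 1] → 1
+1 pad (align 2)
@2: magic [2B, align 2] → 4
@4: checksum [1B, align 1] → 5
+3 pad (align 8)
@8: src [24B, align 8] → 32
@32: payload_len [8B, align 8] → 40
@40: ack [1B, align 1] → 41
+7 pad (align 8)
@48: port [16B, align 8] → 64
within Info: length at 12
48 + 12 = 60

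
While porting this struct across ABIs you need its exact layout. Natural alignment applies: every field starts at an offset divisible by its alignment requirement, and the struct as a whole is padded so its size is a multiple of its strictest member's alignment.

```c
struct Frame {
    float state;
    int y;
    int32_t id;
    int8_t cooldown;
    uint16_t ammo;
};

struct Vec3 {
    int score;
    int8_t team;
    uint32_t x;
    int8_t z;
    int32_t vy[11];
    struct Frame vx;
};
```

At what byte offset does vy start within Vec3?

16

Frame: @0: state [4B, align 4] → 4; @4: y [4B, align 4] → 8; @8: id [4B, align 4] → 12; @12: cooldown [1B, align 1] → 13; +1 pad (align 2); @14: ammo [2B, align 2] → 16; size 16, align 4
@0: score [4B, align 4] → 4
@4: team [1B, align 1] → 5
+3 pad (align 4)
@8: x [4B, align 4] → 12
@12: z [1B, align 1] → 13
+3 pad (align 4)
@16: vy [44B, align 4] → 60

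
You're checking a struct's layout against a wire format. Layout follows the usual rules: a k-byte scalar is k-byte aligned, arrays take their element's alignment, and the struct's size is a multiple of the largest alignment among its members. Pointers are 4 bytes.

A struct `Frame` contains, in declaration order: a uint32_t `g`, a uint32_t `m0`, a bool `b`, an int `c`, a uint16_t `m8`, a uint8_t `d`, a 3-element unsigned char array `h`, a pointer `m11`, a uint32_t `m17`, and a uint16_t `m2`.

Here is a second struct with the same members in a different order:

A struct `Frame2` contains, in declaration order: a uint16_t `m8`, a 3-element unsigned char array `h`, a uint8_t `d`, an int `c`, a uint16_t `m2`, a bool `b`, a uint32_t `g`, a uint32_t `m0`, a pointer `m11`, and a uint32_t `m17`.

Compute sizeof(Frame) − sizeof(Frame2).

0..4  g  (4B, 4-aligned)
4..8  m0  (4B, 4-aligned)
8..9  b  (1B, 1-aligned)
9..12  -- padding (3B)
12..16  c  (4B, 4-aligned)
16..18  m8  (2B, 2-aligned)
18..19  d  (1B, 1-aligned)
19..22  h  (3B, 1-aligned)
22..24  -- padding (2B)
24..28  m11  (4B, 4-aligned)
28..32  m17  (4B, 4-aligned)
32..34  m2  (2B, 2-aligned)
34..36  -- tail padding (2B)
sizeof = 36, alignof = 4
— Frame2 —
0..2  m8  (2B, 2-aligned)
2..5  h  (3B, 1-aligned)
5..6  d  (1B, 1-aligned)
6..8  -- padding (2B)
8..12  c  (4B, 4-aligned)
12..14  m2  (2B, 2-aligned)
14..15  b  (1B, 1-aligned)
15..16  -- padding (1B)
16..20  g  (4B, 4-aligned)
20..24  m0  (4B, 4-aligned)
24..28  m11  (4B, 4-aligned)
28..32  m17  (4B, 4-aligned)
sizeof = 32, alignof = 4
36 − 32 = 4

4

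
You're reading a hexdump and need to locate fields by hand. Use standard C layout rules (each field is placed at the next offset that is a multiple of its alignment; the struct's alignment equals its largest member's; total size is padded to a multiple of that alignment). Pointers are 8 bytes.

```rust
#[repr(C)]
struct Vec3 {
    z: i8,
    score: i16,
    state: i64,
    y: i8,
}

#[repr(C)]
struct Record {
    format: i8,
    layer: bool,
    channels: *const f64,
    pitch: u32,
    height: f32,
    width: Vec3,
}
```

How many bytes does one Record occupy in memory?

48 bytes

Vec3: @0: z [1B, align 1] → 1; +1 pad (align 2); @2: score [2B, align 2] → 4; +4 pad (align 8); @8: state [8B, align 8] → 16; @16: y [1B, align 1] → 17; +7 tail pad (align 8); size 24, align 8
@0: format [1B, align 1] → 1
@1: layer [1B, align 1] → 2
+6 pad (align 8)
@8: channels [8B, align 8] → 16
@16: pitch [4B, align 4] → 20
@20: height [4B, align 4] → 24
@24: width [24B, align 8] → 48
size 48, align 8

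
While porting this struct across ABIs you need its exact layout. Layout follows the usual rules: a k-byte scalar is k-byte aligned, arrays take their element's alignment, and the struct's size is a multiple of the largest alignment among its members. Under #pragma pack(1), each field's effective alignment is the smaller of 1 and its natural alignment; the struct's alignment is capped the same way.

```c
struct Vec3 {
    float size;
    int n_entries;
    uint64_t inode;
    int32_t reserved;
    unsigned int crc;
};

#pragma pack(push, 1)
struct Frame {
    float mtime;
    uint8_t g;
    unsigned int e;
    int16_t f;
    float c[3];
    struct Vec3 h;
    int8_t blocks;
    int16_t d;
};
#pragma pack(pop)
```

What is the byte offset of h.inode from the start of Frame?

31

Vec3: size at 0 (size 4, align 4) → ends 4; n_entries at 4 (size 4, align 4) → ends 8; inode at 8 (size 8, align 8) → ends 16; reserved at 16 (size 4, align 4) → ends 20; crc at 20 (size 4, align 4) → ends 24; total 24 bytes, alignment 8
mtime at 0 (size 4, align 1) → ends 4
g at 4 (size 1, align 1) → ends 5
e at 5 (size 4, align 1) → ends 9
f at 9 (size 2, align 1) → ends 11
c at 11 (size 12, align 1) → ends 23
h at 23 (size 24, align 1) → ends 47
within Vec3: inode at 8
23 + 8 = 31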